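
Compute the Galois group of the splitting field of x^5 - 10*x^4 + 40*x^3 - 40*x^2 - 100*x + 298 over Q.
F_20 (order 20)

The polynomial f is an irreducible quintic over Q, so G = Gal(f/Q) is a transitive subgroup of S_5: one of C_5 (5T1, order 5), D_5 (5T2, order 10), F_20 (5T3, order 20), A_5 (5T4, order 60) or S_5 (5T5, order 120). The discriminant of f is 1151520050000, which is not a perfect square, so G is not contained in A_5. The transitive groups of degree 5 not contained in A_5 are: F_20 (5T3, order 20), S_5 (5T5, order 120). By Dedekind's theorem, for a prime p not dividing disc(f) the degrees of the irreducible factors of f mod p form the cycle type of an element of G. Factoring f modulo the 18 such primes p <= 71 (skipping 2, 5, which divide the discriminant), each new pattern first appears at: mod 3: f = (x + 2)(x^4 + x^2 + 2), pattern 4+1; mod 11: f = (x^5 + x^4 + 7x^3 + 4x^2 + 10x + 1), pattern 5; mod 19: f = (x + 7)(x^2 + 10x + 10)(x^2 + 11x + 1), pattern 2+2+1. No other pattern occurs in this range, so the set of observed cycle types is {4+1, 5, 2+2+1}. The candidates containing elements of all these cycle types are F_20 (5T3) of order 20, S_5 (5T5) of order 120; the others are excluded. The observed types are precisely the cycle types that occur in F_20 (5T3) (apart from the identity). Each of the other remaining candidates has further cycle types, and by the Chebotarev density theorem the matching factorization patterns would occur for a proportion of primes equal to their share of the group: S_5 (5T5) additionally contains elements of type 3+2, 3+1+1, 2+1+1+1 (50 of its 120 elements, about 42% of primes). None of the 18 primes tested shows any such pattern (for each of these groups the chance of that is below 10^-4), which rules them out. Hence G = F_20 (5T3), of order 20.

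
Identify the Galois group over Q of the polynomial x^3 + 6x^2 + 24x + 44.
3T2: S_3

The polynomial is an irreducible cubic over Q and its discriminant is -10800, which is not a perfect square. For an irreducible cubic, a non-square discriminant gives Galois group S_3.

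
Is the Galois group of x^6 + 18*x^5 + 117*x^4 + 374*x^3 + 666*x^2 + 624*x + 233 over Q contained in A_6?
No

The polynomial is irreducible of degree 6 over Q. Its discriminant is -30366624190464, which is not a perfect square. A Galois group lies in the alternating group exactly when the discriminant is a square in Q, so the Galois group (A_4 x C_2) is not contained in A_6.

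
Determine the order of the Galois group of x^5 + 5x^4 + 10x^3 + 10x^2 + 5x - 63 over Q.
The degree of the splitting field over Q equals the order of the Galois group, so first determine the group. The polynomial f is an irreducible quintic over Q, so G = Gal(f/Q) is a transitive subgroup of S_5: one of C_5 (5T1, order 5), D_5 (5T2, order 10), F_20 (5T3, order 20), A_5 (5T4, order 60) or S_5 (5T5, order 120). The discriminant of f is 52428800000, which is not a perfect square, so G is not contained in A_5. The transitive groups of degree 5 not contained in A_5 are: F_20 (5T3, order 20), S_5 (5T5, order 120). By Dedekind's theorem, for a prime p not dividing disc(f) the degrees of the irreducible factors of f mod p form the cycle type of an element of G. Factoring f modulo the 18 such primes p <= 71 (skipping 2, 5, which divide the discriminant), each new pattern first appears at: mod 3: f = (x)(x^4 + 2x^3 + x^2 + x + 2), pattern 4+1; mod 11: f = (x^5 + 5x^4 + 10x^3 + 10x^2 + 5x + 3), pattern 5; mod 19: f = (x + 9)(x^2 + 6)(x^2 + 15x + 2), pattern 2+2+1. No other pattern occurs in this range, so the set of observed cycle types is {4+1, 5, 2+2+1}. The candidates containing elements of all these cycle types are F_20 (5T3) of order 20, S_5 (5T5) of order 120; the others are excluded. The observed types are precisely the cycle types that occur in F_20 (5T3) (apart from the identity). Each of the other remaining candidates has further cycle types, and by the Chebotarev density theorem the matching factorization patterns would occur for a proportion of primes equal to their share of the group: S_5 (5T5) additionally contains elements of type 3+2, 3+1+1, 2+1+1+1 (50 of its 120 elements, about 42% of primes). None of the 18 primes tested shows any such pattern (for each of these groups the chance of that is below 10^-4), which rules them out. Hence G = F_20 (5T3), of order 20. The Galois group F_20 (5T3) has order 20, so the splitting field has degree 20 over Q.

20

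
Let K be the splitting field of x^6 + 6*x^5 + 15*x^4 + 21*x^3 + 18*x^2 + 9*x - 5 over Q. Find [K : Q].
The degree of the splitting field over Q equals the order of the Galois group, so first determine the group. The polynomial f is an irreducible sextic over Q, so G = Gal(f/Q) is one of the 16 transitive subgroups 6T1, ..., 6T16 of S_6. The discriminant of f is 871199469, which is not a perfect square, so G is not contained in A_6. The transitive groups of degree 6 not contained in A_6 are: C_6 (6T1, order 6), S_3 (6T2, order 6), D_6 (6T3, order 12), C_3 x S_3 (6T5, order 18), A_4 x C_2 (6T6, order 24), S_4 (6T8, order 24), S_3 x S_3 (6T9, order 36), S_4 x C_2 (6T11, order 48), (S_3 x S_3) : C_2 (6T13, order 72), PGL(2,5) (6T14, order 120), S_6 (6T16, order 720). By Dedekind's theorem, for a prime p not dividing disc(f) the degrees of the irreducible factors of f mod p form the cycle type of an element of G. Factoring f modulo the 16 such primes p <= 67 (skipping 3, 7, 29, which divide the discriminant), each new pattern first appears at: mod 2: f = (x^6 + x^4 + x^3 + x + 1), pattern 6; mod 5: f = (x)(x + 4)(x^2 + 3x + 3)(x^2 + 4x + 2), pattern 2+2+1+1; mod 13: f = (x + 8)(x + 9)(x + 12)(x^3 + 3x^2 + 3x + 10), pattern 3+1+1+1; mod 19: f = (x^2 + 6x + 15)(x^2 + 8x + 1)(x^2 + 11x + 6), pattern 2+2+2; mod 67: f = (x^3 + 3x^2 + 3x + 20)(x^3 + 3x^2 + 3x + 50), pattern 3+3. No other pattern occurs in this range, so the set of observed cycle types is {6, 2+2+1+1, 3+1+1+1, 2+2+2, 3+3}. The candidates containing elements of all these cycle types are S_3 x S_3 (6T9) of order 36, (S_3 x S_3) : C_2 (6T13) of order 72, S_6 (6T16) of order 720; the others are excluded. The observed types are precisely the cycle types that occur in S_3 x S_3 (6T9) (apart from the identity). Each of the other remaining candidates has further cycle types, and by the Chebotarev density theorem the matching factorization patterns would occur for a proportion of primes equal to their share of the group: (S_3 x S_3) : C_2 (6T13) additionally contains elements of type 4+2, 3+2+1, 2+1+1+1+1 (36 of its 72 elements, about 50% of primes); S_6 (6T16) additionally contains elements of type 5+1, 4+2, 4+1+1, 3+2+1, 2+1+1+1+1 (459 of its 720 elements, about 64% of primes). None of the 16 primes tested shows any such pattern (for each of these groups the chance of that is below 10^-4), which rules them out. Hence G = S_3 x S_3 (6T9), of order 36. The Galois group S_3 x S_3 (6T9) has order 36, so the splitting field has degree 36 over Q.

36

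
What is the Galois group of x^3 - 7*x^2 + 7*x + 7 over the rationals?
C_3

The polynomial is an irreducible cubic over Q and its discriminant is 3136 = 56^2, a perfect square. For an irreducible cubic, a square discriminant forces the Galois group to be A_3, the cyclic group of order 3.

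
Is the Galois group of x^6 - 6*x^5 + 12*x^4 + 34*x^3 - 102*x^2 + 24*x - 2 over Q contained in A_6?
No

The polynomial is irreducible of degree 6 over Q. Its discriminant is 127031580211968, which is not a perfect square. A Galois group lies in the alternating group exactly when the discriminant is a square in Q, so the Galois group (S_3 x S_3) is not contained in A_6.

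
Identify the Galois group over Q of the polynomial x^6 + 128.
The polynomial f is an irreducible sextic over Q, so G = Gal(f/Q) is one of the 16 transitive subgroups 6T1, ..., 6T16 of S_6. The discriminant of f is -1603087953297408, which is not a perfect square, so G is not contained in A_6. The transitive groups of degree 6 not contained in A_6 are: C_6 (6T1, order 6), S_3 (6T2, order 6), D_6 (6T3, order 12), C_3 x S_3 (6T5, order 18), A_4 x C_2 (6T6, order 24), S_4 (6T8, order 24), S_3 x S_3 (6T9, order 36), S_4 x C_2 (6T11, order 48), (S_3 x S_3) : C_2 (6T13, order 72), PGL(2,5) (6T14, order 120), S_6 (6T16, order 720). By Dedekind's theorem, for a prime p not dividing disc(f) the degrees of the irreducible factors of f mod p form the cycle type of an element of G. Factoring f modulo the 79 such primes p <= 419 (skipping 2, 3, which divide the discriminant), each new pattern first appears at: mod 5: f = (x^2 + 2)(x^2 + x + 2)(x^2 + 4x + 2), pattern 2+2+2; mod 7: f = (x^6 + 2), pattern 6; mod 11: f = (x + 4)(x + 7)(x^2 + 4x + 5)(x^2 + 7x + 5), pattern 2+2+1+1; mod 19: f = (x^3 + 9)(x^3 + 10), pattern 3+3; mod 43: f = (x + 1)(x + 6)(x + 7)(x + 36)(x + 37)(x + 42), pattern 1+1+1+1+1+1. No other pattern occurs in this range, so the set of observed cycle types is {2+2+2, 6, 2+2+1+1, 3+3, 1+1+1+1+1+1}. The candidates containing elements of all these cycle types are D_6 (6T3) of order 12, A_4 x C_2 (6T6) of order 24, S_3 x S_3 (6T9) of order 36, S_4 x C_2 (6T11) of order 48, (S_3 x S_3) : C_2 (6T13) of order 72, PGL(2,5) (6T14) of order 120, S_6 (6T16) of order 720; the others are excluded. The observed types are precisely the cycle types that occur in D_6 (6T3). Each of the other remaining candidates has further cycle types, and by the Chebotarev density theorem the matching factorization patterns would occur for a proportion of primes equal to their share of the group: A_4 x C_2 (6T6) additionally contains elements of type 2+1+1+1+1 (3 of its 24 elements, about 12% of primes); S_3 x S_3 (6T9) additionally contains elements of type 3+1+1+1 (4 of its 36 elements, about 11% of primes); S_4 x C_2 (6T11) additionally contains elements of type 4+2, 4+1+1, 2+1+1+1+1 (15 of its 48 elements, about 31% of primes); (S_3 x S_3) : C_2 (6T13) additionally contains elements of type 4+2, 3+2+1, 3+1+1+1, 2+1+1+1+1 (40 of its 72 elements, about 56% of primes); PGL(2,5) (6T14) additionally contains elements of type 5+1, 4+1+1 (54 of its 120 elements, about 45% of primes); S_6 (6T16) additionally contains elements of type 5+1, 4+2, 4+1+1, 3+2+1, 3+1+1+1, 2+1+1+1+1 (499 of its 720 elements, about 69% of primes). None of the 79 primes tested shows any such pattern (for each of these groups the chance of that is below 10^-4), which rules them out. Hence G = D_6 (6T3), of order 12.

D_6 (also written D6)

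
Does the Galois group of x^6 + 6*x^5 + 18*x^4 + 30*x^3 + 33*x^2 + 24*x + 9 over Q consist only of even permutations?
The polynomial is irreducible of degree 6 over Q. Its discriminant is -16003008, which is not a perfect square. A Galois group lies in the alternating group exactly when the discriminant is a square in Q, so the Galois group (PGL(2,5)) is not contained in A_6.

No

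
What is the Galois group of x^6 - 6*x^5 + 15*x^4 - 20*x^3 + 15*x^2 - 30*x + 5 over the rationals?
The polynomial f is an irreducible sextic over Q, so G = Gal(f/Q) is one of the 16 transitive subgroups 6T1, ..., 6T16 of S_6. The discriminant of f is 746496000000 = 864000^2, a perfect square, so G is contained in A_6. The transitive groups of degree 6 contained in A_6 are: A_4 (6T4, order 12), S_4 (6T7, order 24), (C_3 x C_3) : C_4 (6T10, order 36), PSL(2,5) (6T12, order 60), A_6 (6T15, order 360). By Dedekind's theorem, for a prime p not dividing disc(f) the degrees of the irreducible factors of f mod p form the cycle type of an element of G. Factoring f modulo the 6 such primes p <= 23 (skipping 2, 3, 5, which divide the discriminant), each new pattern first appears at: mod 7: f = (x + 3)(x^5 + 5x^4 + x^2 + 5x + 4), pattern 5+1; mod 23: f = (x + 1)(x + 10)(x + 15)(x^3 + 14x^2 + 5x + 10), pattern 3+1+1+1. No other pattern occurs in this range, so the set of observed cycle types is {5+1, 3+1+1+1}. Among the candidates above, the only group containing elements of all these cycle types is A_6 (6T15) — each of A_4 (6T4), S_4 (6T7), (C_3 x C_3) : C_4 (6T10), PSL(2,5) (6T12) lacks at least one of them. Hence G = A_6 (6T15), of order 360.

6T15: A_6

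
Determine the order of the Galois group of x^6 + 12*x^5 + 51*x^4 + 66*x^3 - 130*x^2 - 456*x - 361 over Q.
The degree of the splitting field over Q equals the order of the Galois group, so first determine the group. The polynomial f is an irreducible sextic over Q, so G = Gal(f/Q) is one of the 16 transitive subgroups 6T1, ..., 6T16 of S_6. The discriminant of f is 12222016 = 3496^2, a perfect square, so G is contained in A_6. The transitive groups of degree 6 contained in A_6 are: A_4 (6T4, order 12), S_4 (6T7, order 24), (C_3 x C_3) : C_4 (6T10, order 36), PSL(2,5) (6T12, order 60), A_6 (6T15, order 360). By Dedekind's theorem, for a prime p not dividing disc(f) the degrees of the irreducible factors of f mod p form the cycle type of an element of G. Factoring f modulo the 79 such primes p <= 421 (skipping 2, 19, 23, which divide the discriminant), each new pattern first appears at: mod 3: f = (x^3 + x^2 + 2x + 1)(x^3 + 2x^2 + 2x + 2), pattern 3+3; mod 5: f = (x^2 + 2)(x^4 + 2x^3 + 4x^2 + 2x + 2), pattern 4+2; mod 43: f = (x + 28)(x + 42)(x^2 + 34x + 41)(x^2 + 37x + 2), pattern 2+2+1+1; mod 223: f = (x + 25)(x + 35)(x + 67)(x + 76)(x + 94)(x + 161), pattern 1+1+1+1+1+1. No other pattern occurs in this range, so the set of observed cycle types is {3+3, 4+2, 2+2+1+1, 1+1+1+1+1+1}. The candidates containing elements of all these cycle types are S_4 (6T7) of order 24, (C_3 x C_3) : C_4 (6T10) of order 36, A_6 (6T15) of order 360; the others are excluded. The observed types are precisely the cycle types that occur in S_4 (6T7). Each of the other remaining candidates has further cycle types, and by the Chebotarev density theorem the matching factorization patterns would occur for a proportion of primes equal to their share of the group: (C_3 x C_3) : C_4 (6T10) additionally contains elements of type 3+1+1+1 (4 of its 36 elements, about 11% of primes); A_6 (6T15) additionally contains elements of type 5+1, 3+1+1+1 (184 of its 360 elements, about 51% of primes). None of the 79 primes tested shows any such pattern (for each of these groups the chance of that is below 10^-4), which rules them out. Hence G = S_4 (6T7), of order 24. The Galois group S_4 (6T7) has order 24, so the splitting field has degree 24 over Q.

24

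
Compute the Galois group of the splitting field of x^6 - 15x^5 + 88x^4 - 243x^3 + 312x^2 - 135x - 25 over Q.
The polynomial f is an irreducible sextic over Q, so G = Gal(f/Q) is one of the 16 transitive subgroups 6T1, ..., 6T16 of S_6. The discriminant of f is 54786284800, which is not a perfect square, so G is not contained in A_6. The transitive groups of degree 6 not contained in A_6 are: C_6 (6T1, order 6), S_3 (6T2, order 6), D_6 (6T3, order 12), C_3 x S_3 (6T5, order 18), A_4 x C_2 (6T6, order 24), S_4 (6T8, order 24), S_3 x S_3 (6T9, order 36), S_4 x C_2 (6T11, order 48), (S_3 x S_3) : C_2 (6T13, order 72), PGL(2,5) (6T14, order 120), S_6 (6T16, order 720). By Dedekind's theorem, for a prime p not dividing disc(f) the degrees of the irreducible factors of f mod p form the cycle type of an element of G. Factoring f modulo the 22 such primes p <= 101 (skipping 2, 5, 13, 37, which divide the discriminant), each new pattern first appears at: mod 3: f = (x^3 + x^2 + x + 2)(x^3 + 2x^2 + x + 1), pattern 3+3; mod 17: f = (x + 2)(x + 16)(x^4 + x^3 + 4x^2 + 10x + 4), pattern 4+1+1; mod 31: f = (x^2 + 3x + 28)(x^2 + 19x + 24)(x^2 + 25x + 18), pattern 2+2+2; mod 67: f = (x + 14)(x + 23)(x^2 + 31x + 22)(x^2 + 51x + 20), pattern 2+2+1+1. No other pattern occurs in this range, so the set of observed cycle types is {3+3, 4+1+1, 2+2+2, 2+2+1+1}. The candidates containing elements of all these cycle types are S_4 (6T8) of order 24, S_4 x C_2 (6T11) of order 48, PGL(2,5) (6T14) of order 120, S_6 (6T16) of order 720; the others are excluded. The observed types are precisely the cycle types that occur in S_4 (6T8) (apart from the identity). Each of the other remaining candidates has further cycle types, and by the Chebotarev density theorem the matching factorization patterns would occur for a proportion of primes equal to their share of the group: S_4 x C_2 (6T11) additionally contains elements of type 6, 4+2, 2+1+1+1+1 (17 of its 48 elements, about 35% of primes); PGL(2,5) (6T14) additionally contains elements of type 6, 5+1 (44 of its 120 elements, about 37% of primes); S_6 (6T16) additionally contains elements of type 6, 5+1, 4+2, 3+2+1, 3+1+1+1, 2+1+1+1+1 (529 of its 720 elements, about 73% of primes). None of the 22 primes tested shows any such pattern (for each of these groups the chance of that is below 10^-4), which rules them out. Hence G = S_4 (6T8), of order 24.

S_4, S_4(6c), the S_4-action on 6 points not in A_6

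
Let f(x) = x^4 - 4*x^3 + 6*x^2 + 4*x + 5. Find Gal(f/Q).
A_4, the alternating group on 4 letters

The polynomial is an irreducible quartic over Q and its discriminant is 331776 = 576^2, a perfect square, so the Galois group is contained in A_4. The resolvent cubic y^3 - 6*y^2 - 36*y + 24 is irreducible over Q. An irreducible resolvent with square discriminant gives A_4.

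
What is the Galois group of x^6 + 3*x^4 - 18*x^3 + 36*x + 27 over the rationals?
The polynomial f is an irreducible sextic over Q, so G = Gal(f/Q) is one of the 16 transitive subgroups 6T1, ..., 6T16 of S_6. The discriminant of f is -28010528989632, which is not a perfect square, so G is not contained in A_6. The transitive groups of degree 6 not contained in A_6 are: C_6 (6T1, order 6), S_3 (6T2, order 6), D_6 (6T3, order 12), C_3 x S_3 (6T5, order 18), A_4 x C_2 (6T6, order 24), S_4 (6T8, order 24), S_3 x S_3 (6T9, order 36), S_4 x C_2 (6T11, order 48), (S_3 x S_3) : C_2 (6T13, order 72), PGL(2,5) (6T14, order 120), S_6 (6T16, order 720). By Dedekind's theorem, for a prime p not dividing disc(f) the degrees of the irreducible factors of f mod p form the cycle type of an element of G. Factoring f modulo the 21 such primes p <= 89 (skipping 2, 3, 7, which divide the discriminant), each new pattern first appears at: mod 5: f = (x^6 + 3x^4 + 2x^3 + x + 2), pattern 6; mod 11: f = (x + 7)(x^5 + 4x^4 + 8x^3 + 3x^2 + x + 7), pattern 5+1; mod 13: f = (x + 1)(x + 8)(x^4 + 4x^3 + 11x^2 + 7x + 5), pattern 4+1+1; mod 23: f = (x + 7)(x + 20)(x^2 + x + 9)(x^2 + 18x + 13), pattern 2+2+1+1; mod 43: f = (x^3 + 12)(x^3 + 3x + 13), pattern 3+3; mod 61: f = (x^2 + 13x + 17)(x^2 + 15x + 20)(x^2 + 33x + 6), pattern 2+2+2. No other pattern occurs in this range, so the set of observed cycle types is {6, 5+1, 4+1+1, 2+2+1+1, 3+3, 2+2+2}. The candidates containing elements of all these cycle types are PGL(2,5) (6T14) of order 120, S_6 (6T16) of order 720; the others are excluded. The observed types are precisely the cycle types that occur in PGL(2,5) (6T14) (apart from the identity). Each of the other remaining candidates has further cycle types, and by the Chebotarev density theorem the matching factorization patterns would occur for a proportion of primes equal to their share of the group: S_6 (6T16) additionally contains elements of type 4+2, 3+2+1, 3+1+1+1, 2+1+1+1+1 (265 of its 720 elements, about 37% of primes). None of the 21 primes tested shows any such pattern (for each of these groups the chance of that is below 10^-4), which rules them out. Hence G = PGL(2,5) (6T14), of order 120.

PGL(2,5), S_5 acting on 6 points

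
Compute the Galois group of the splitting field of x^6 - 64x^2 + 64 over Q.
The polynomial f is an irreducible sextic over Q, so G = Gal(f/Q) is one of the 16 transitive subgroups 6T1, ..., 6T16 of S_6. The discriminant of f is -3603718079512576, which is not a perfect square, so G is not contained in A_6. The transitive groups of degree 6 not contained in A_6 are: C_6 (6T1, order 6), S_3 (6T2, order 6), D_6 (6T3, order 12), C_3 x S_3 (6T5, order 18), A_4 x C_2 (6T6, order 24), S_4 (6T8, order 24), S_3 x S_3 (6T9, order 36), S_4 x C_2 (6T11, order 48), (S_3 x S_3) : C_2 (6T13, order 72), PGL(2,5) (6T14, order 120), S_6 (6T16, order 720). By Dedekind's theorem, for a prime p not dividing disc(f) the degrees of the irreducible factors of f mod p form the cycle type of an element of G. Factoring f modulo the 67 such primes p <= 347 (skipping 2, 229, which divide the discriminant), each new pattern first appears at: mod 3: f = (x^6 + 2x^2 + 1), pattern 6; mod 5: f = (x^3 + x^2 + 3x + 4)(x^3 + 4x^2 + 3x + 1), pattern 3+3; mod 7: f = (x + 3)(x + 4)(x^4 + 2x^2 + 3), pattern 4+1+1; mod 13: f = (x^2 + 7)(x^4 + 6x^2 + 11), pattern 4+2; mod 23: f = (x^2 + 2)(x^2 + 10x + 3)(x^2 + 13x + 3), pattern 2+2+2; mod 29: f = (x + 9)(x + 20)(x^2 + 2x + 28)(x^2 + 27x + 28), pattern 2+2+1+1; mod 193: f = (x + 5)(x + 12)(x + 88)(x + 105)(x + 181)(x + 188), pattern 1+1+1+1+1+1; mod 347: f = (x + 6)(x + 45)(x + 302)(x + 341)(x^2 + 326), pattern 2+1+1+1+1. No other pattern occurs in this range, so the set of observed cycle types is {6, 3+3, 4+1+1, 4+2, 2+2+2, 2+2+1+1, 1+1+1+1+1+1, 2+1+1+1+1}. The candidates containing elements of all these cycle types are S_4 x C_2 (6T11) of order 48, S_6 (6T16) of order 720; the others are excluded. The observed types are precisely the cycle types that occur in S_4 x C_2 (6T11). Each of the other remaining candidates has further cycle types, and by the Chebotarev density theorem the matching factorization patterns would occur for a proportion of primes equal to their share of the group: S_6 (6T16) additionally contains elements of type 5+1, 3+2+1, 3+1+1+1 (304 of its 720 elements, about 42% of primes). None of the 67 primes tested shows any such pattern (for each of these groups the chance of that is below 10^-4), which rules them out. Hence G = S_4 x C_2 (6T11), of order 48.

S_4 x C_2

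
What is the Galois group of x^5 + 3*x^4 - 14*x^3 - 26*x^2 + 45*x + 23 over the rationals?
C_5, the cyclic group of order 5

The polynomial f is an irreducible quintic over Q, so G = Gal(f/Q) is a transitive subgroup of S_5: one of C_5 (5T1, order 5), D_5 (5T2, order 10), F_20 (5T3, order 20), A_5 (5T4, order 60) or S_5 (5T5, order 120). The discriminant of f is 15352201216 = 123904^2, a perfect square, so G is contained in A_5. The transitive groups of degree 5 contained in A_5 are: C_5 (5T1, order 5), D_5 (5T2, order 10), A_5 (5T4, order 60). By Dedekind's theorem, for a prime p not dividing disc(f) the degrees of the irreducible factors of f mod p form the cycle type of an element of G. Factoring f modulo the 14 such primes p <= 53 (skipping 2, 11, which divide the discriminant), each new pattern first appears at: mod 3: f = (x^5 + x^3 + x^2 + 2), pattern 5; mod 23: f = (x)(x + 6)(x + 9)(x + 13)(x + 21), pattern 1+1+1+1+1. No other pattern occurs in this range, so the set of observed cycle types is {5, 1+1+1+1+1}. The candidates containing elements of all these cycle types are C_5 (5T1) of order 5, D_5 (5T2) of order 10, A_5 (5T4) of order 60; the others are excluded. The observed types are precisely the cycle types that occur in C_5 (5T1). Each of the other remaining candidates has further cycle types, and by the Chebotarev density theorem the matching factorization patterns would occur for a proportion of primes equal to their share of the group: D_5 (5T2) additionally contains elements of type 2+2+1 (5 of its 10 elements, about 50% of primes); A_5 (5T4) additionally contains elements of type 3+1+1, 2+2+1 (35 of its 60 elements, about 58% of primes). None of the 14 primes tested shows any such pattern (for each of these groups the chance of that is below 10^-4), which rules them out. Hence G = C_5 (5T1), of order 5.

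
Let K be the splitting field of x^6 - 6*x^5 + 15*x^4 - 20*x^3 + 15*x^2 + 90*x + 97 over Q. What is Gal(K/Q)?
The polynomial f is an irreducible sextic over Q, so G = Gal(f/Q) is one of the 16 transitive subgroups 6T1, ..., 6T16 of S_6. The discriminant of f is -9727331052552192, which is not a perfect square, so G is not contained in A_6. The transitive groups of degree 6 not contained in A_6 are: C_6 (6T1, order 6), S_3 (6T2, order 6), D_6 (6T3, order 12), C_3 x S_3 (6T5, order 18), A_4 x C_2 (6T6, order 24), S_4 (6T8, order 24), S_3 x S_3 (6T9, order 36), S_4 x C_2 (6T11, order 48), (S_3 x S_3) : C_2 (6T13, order 72), PGL(2,5) (6T14, order 120), S_6 (6T16, order 720). By Dedekind's theorem, for a prime p not dividing disc(f) the degrees of the irreducible factors of f mod p form the cycle type of an element of G. Factoring f modulo the 27 such primes p <= 127 (skipping 2, 3, 17, 43, which divide the discriminant), each new pattern first appears at: mod 5: f = (x^6 + 4x^5 + 2), pattern 6; mod 7: f = (x + 4)(x^2 + 4x + 5)(x^3 + x + 1), pattern 3+2+1; mod 11: f = (x^2 + 2x + 5)(x^4 + 3x^3 + 4x^2 + x + 4), pattern 4+2; mod 13: f = (x + 6)(x + 9)(x^2 + 11)(x^2 + 5x + 5), pattern 2+2+1+1; mod 61: f = (x + 3)(x + 7)(x + 19)(x + 41)(x^2 + 46x + 31), pattern 2+1+1+1+1; mod 97: f = (x)(x + 19)(x + 23)(x^3 + 49x^2 + 42x + 83), pattern 3+1+1+1; mod 113: f = (x^2 + 6x + 33)(x^2 + 13x + 48)(x^2 + 88x + 105), pattern 2+2+2; mod 127: f = (x^3 + 46x^2 + 75x + 22)(x^3 + 75x^2 + 46x + 91), pattern 3+3. No other pattern occurs in this range, so the set of observed cycle types is {6, 3+2+1, 4+2, 2+2+1+1, 2+1+1+1+1, 3+1+1+1, 2+2+2, 3+3}. The candidates containing elements of all these cycle types are (S_3 x S_3) : C_2 (6T13) of order 72, S_6 (6T16) of order 720; the others are excluded. The observed types are precisely the cycle types that occur in (S_3 x S_3) : C_2 (6T13) (apart from the identity). Each of the other remaining candidates has further cycle types, and by the Chebotarev density theorem the matching factorization patterns would occur for a proportion of primes equal to their share of the group: S_6 (6T16) additionally contains elements of type 5+1, 4+1+1 (234 of its 720 elements, about 32% of primes). None of the 27 primes tested shows any such pattern (for each of these groups the chance of that is below 10^-4), which rules them out. Hence G = (S_3 x S_3) : C_2 (6T13), of order 72.

(S_3 x S_3) : C_2 (also written G72)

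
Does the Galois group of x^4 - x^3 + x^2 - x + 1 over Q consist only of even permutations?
The polynomial is irreducible of degree 4 over Q. Its discriminant is 125, which is not a perfect square. A Galois group lies in the alternating group exactly when the discriminant is a square in Q, so the Galois group (C_4) is not contained in A_4.

No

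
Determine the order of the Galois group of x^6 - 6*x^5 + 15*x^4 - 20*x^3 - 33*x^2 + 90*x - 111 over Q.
The degree of the splitting field over Q equals the order of the Galois group, so first determine the group. The polynomial f is an irreducible sextic over Q, so G = Gal(f/Q) is one of the 16 transitive subgroups 6T1, ..., 6T16 of S_6. The discriminant of f is 450868486864896 = 21233664^2, a perfect square, so G is contained in A_6. The transitive groups of degree 6 contained in A_6 are: A_4 (6T4, order 12), S_4 (6T7, order 24), (C_3 x C_3) : C_4 (6T10, order 36), PSL(2,5) (6T12, order 60), A_6 (6T15, order 360). By Dedekind's theorem, for a prime p not dividing disc(f) the degrees of the irreducible factors of f mod p form the cycle type of an element of G. Factoring f modulo the 33 such primes p <= 149 (skipping 2, 3, which divide the discriminant), each new pattern first appears at: mod 5: f = (x^3 + 4x + 2)(x^3 + 4x^2 + x + 2), pattern 3+3; mod 17: f = (x + 3)(x + 12)(x^2 + 15x + 6)(x^2 + 15x + 12), pattern 2+2+1+1; mod 71: f = (x + 6)(x + 7)(x + 9)(x + 60)(x + 62)(x + 63), pattern 1+1+1+1+1+1. No other pattern occurs in this range, so the set of observed cycle types is {3+3, 2+2+1+1, 1+1+1+1+1+1}. The candidates containing elements of all these cycle types are A_4 (6T4) of order 12, S_4 (6T7) of order 24, (C_3 x C_3) : C_4 (6T10) of order 36, PSL(2,5) (6T12) of order 60, A_6 (6T15) of order 360; the others are excluded. The observed types are precisely the cycle types that occur in A_4 (6T4). Each of the other remaining candidates has further cycle types, and by the Chebotarev density theorem the matching factorization patterns would occur for a proportion of primes equal to their share of the group: S_4 (6T7) additionally contains elements of type 4+2 (6 of its 24 elements, about 25% of primes); (C_3 x C_3) : C_4 (6T10) additionally contains elements of type 4+2, 3+1+1+1 (22 of its 36 elements, about 61% of primes); PSL(2,5) (6T12) additionally contains elements of type 5+1 (24 of its 60 elements, about 40% of primes); A_6 (6T15) additionally contains elements of type 5+1, 4+2, 3+1+1+1 (274 of its 360 elements, about 76% of primes). None of the 33 primes tested shows any such pattern (for each of these groups the chance of that is below 10^-4), which rules them out. Hence G = A_4 (6T4), of order 12. The Galois group A_4 (6T4) has order 12, so the splitting field has degree 12 over Q.

12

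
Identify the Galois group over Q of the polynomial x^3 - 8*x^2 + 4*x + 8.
The polynomial is an irreducible cubic over Q and its discriminant is 10816 = 104^2, a perfect square. For an irreducible cubic, a square discriminant forces the Galois group to be A_3, the cyclic group of order 3.

C_3 (also written C3)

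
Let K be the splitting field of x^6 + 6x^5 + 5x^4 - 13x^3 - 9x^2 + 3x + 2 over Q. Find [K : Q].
60

The degree of the splitting field over Q equals the order of the Galois group, so first determine the group. The polynomial f is an irreducible sextic over Q, so G = Gal(f/Q) is one of the 16 transitive subgroups 6T1, ..., 6T16 of S_6. The discriminant of f is 30991489 = 5567^2, a perfect square, so G is contained in A_6. The transitive groups of degree 6 contained in A_6 are: A_4 (6T4, order 12), S_4 (6T7, order 24), (C_3 x C_3) : C_4 (6T10, order 36), PSL(2,5) (6T12, order 60), A_6 (6T15, order 360). By Dedekind's theorem, for a prime p not dividing disc(f) the degrees of the irreducible factors of f mod p form the cycle type of an element of G. Factoring f modulo the 21 such primes p <= 79 (skipping 19, which divides the discriminant), each new pattern first appears at: mod 2: f = (x)(x^5 + x^3 + x^2 + x + 1), pattern 5+1; mod 7: f = (x^3 + x^2 + 3x + 1)(x^3 + 5x^2 + 4x + 2), pattern 3+3; mod 61: f = (x + 3)(x + 25)(x^2 + 48x + 25)(x^2 + 52x + 38), pattern 2+2+1+1. No other pattern occurs in this range, so the set of observed cycle types is {5+1, 3+3, 2+2+1+1}. The candidates containing elements of all these cycle types are PSL(2,5) (6T12) of order 60, A_6 (6T15) of order 360; the others are excluded. The observed types are precisely the cycle types that occur in PSL(2,5) (6T12) (apart from the identity). Each of the other remaining candidates has further cycle types, and by the Chebotarev density theorem the matching factorization patterns would occur for a proportion of primes equal to their share of the group: A_6 (6T15) additionally contains elements of type 4+2, 3+1+1+1 (130 of its 360 elements, about 36% of primes). None of the 21 primes tested shows any such pattern (for each of these groups the chance of that is below 10^-4), which rules them out. Hence G = PSL(2,5) (6T12), of order 60. The Galois group PSL(2,5) (6T12) has order 60, so the splitting field has degree 60 over Q.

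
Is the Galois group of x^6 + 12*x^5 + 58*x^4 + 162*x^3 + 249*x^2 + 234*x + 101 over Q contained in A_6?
Yes

The polynomial is irreducible of degree 6 over Q. Its discriminant is 87452721811456 = 9351616^2, a perfect square. A Galois group lies in the alternating group exactly when the discriminant is a square in Q, so the Galois group (S_4) is contained in A_6.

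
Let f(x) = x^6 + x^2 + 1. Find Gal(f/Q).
S_4 x C_2 (order 48)

The polynomial f is an irreducible sextic over Q, so G = Gal(f/Q) is one of the 16 transitive subgroups 6T1, ..., 6T16 of S_6. The discriminant of f is -61504, which is not a perfect square, so G is not contained in A_6. The transitive groups of degree 6 not contained in A_6 are: C_6 (6T1, order 6), S_3 (6T2, order 6), D_6 (6T3, order 12), C_3 x S_3 (6T5, order 18), A_4 x C_2 (6T6, order 24), S_4 (6T8, order 24), S_3 x S_3 (6T9, order 36), S_4 x C_2 (6T11, order 48), (S_3 x S_3) : C_2 (6T13, order 72), PGL(2,5) (6T14, order 120), S_6 (6T16, order 720). By Dedekind's theorem, for a prime p not dividing disc(f) the degrees of the irreducible factors of f mod p form the cycle type of an element of G. Factoring f modulo the 17 such primes p <= 67 (skipping 2, 31, which divide the discriminant), each new pattern first appears at: mod 3: f = (x + 1)(x + 2)(x^4 + x^2 + 2), pattern 4+1+1; mod 5: f = (x^3 + 2x^2 + 2x + 2)(x^3 + 3x^2 + 2x + 3), pattern 3+3; mod 7: f = (x^6 + x^2 + 1), pattern 6; mod 11: f = (x^2 + 9)(x^2 + x + 7)(x^2 + 10x + 7), pattern 2+2+2; mod 13: f = (x^2 + 6)(x^4 + 7x^2 + 11), pattern 4+2; mod 37: f = (x + 5)(x + 32)(x^2 + 9x + 16)(x^2 + 28x + 16), pattern 2+2+1+1; mod 47: f = (x + 5)(x + 9)(x + 38)(x + 42)(x^2 + 12), pattern 2+1+1+1+1. No other pattern occurs in this range, so the set of observed cycle types is {4+1+1, 3+3, 6, 2+2+2, 4+2, 2+2+1+1, 2+1+1+1+1}. The candidates containing elements of all these cycle types are S_4 x C_2 (6T11) of order 48, S_6 (6T16) of order 720; the others are excluded. The observed types are precisely the cycle types that occur in S_4 x C_2 (6T11) (apart from the identity). Each of the other remaining candidates has further cycle types, and by the Chebotarev density theorem the matching factorization patterns would occur for a proportion of primes equal to their share of the group: S_6 (6T16) additionally contains elements of type 5+1, 3+2+1, 3+1+1+1 (304 of its 720 elements, about 42% of primes). None of the 17 primes tested shows any such pattern (for each of these groups the chance of that is below 10^-4), which rules them out. Hence G = S_4 x C_2 (6T11), of order 48.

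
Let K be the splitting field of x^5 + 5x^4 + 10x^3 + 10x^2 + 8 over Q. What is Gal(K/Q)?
D_5, the dihedral group of order 10

The polynomial f is an irreducible quintic over Q, so G = Gal(f/Q) is a transitive subgroup of S_5: one of C_5 (5T1, order 5), D_5 (5T2, order 10), F_20 (5T3, order 20), A_5 (5T4, order 60) or S_5 (5T5, order 120). The discriminant of f is 64000000 = 8000^2, a perfect square, so G is contained in A_5. The transitive groups of degree 5 contained in A_5 are: C_5 (5T1, order 5), D_5 (5T2, order 10), A_5 (5T4, order 60). By Dedekind's theorem, for a prime p not dividing disc(f) the degrees of the irreducible factors of f mod p form the cycle type of an element of G. Factoring f modulo the 23 such primes p <= 97 (skipping 2, 5, which divide the discriminant), each new pattern first appears at: mod 3: f = (x + 1)(x^2 + 1)(x^2 + x + 2), pattern 2+2+1; mod 7: f = (x^5 + 5x^4 + 3x^3 + 3x^2 + 1), pattern 5. No other pattern occurs in this range, so the set of observed cycle types is {2+2+1, 5}. The candidates containing elements of all these cycle types are D_5 (5T2) of order 10, A_5 (5T4) of order 60; the others are excluded. The observed types are precisely the cycle types that occur in D_5 (5T2) (apart from the identity). Each of the other remaining candidates has further cycle types, and by the Chebotarev density theorem the matching factorization patterns would occur for a proportion of primes equal to their share of the group: A_5 (5T4) additionally contains elements of type 3+1+1 (20 of its 60 elements, about 33% of primes). None of the 23 primes tested shows any such pattern (for each of these groups the chance of that is below 10^-4), which rules them out. Hence G = D_5 (5T2), of order 10.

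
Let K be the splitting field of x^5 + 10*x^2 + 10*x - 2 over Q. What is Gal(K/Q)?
The polynomial f is an irreducible quintic over Q, so G = Gal(f/Q) is a transitive subgroup of S_5: one of C_5 (5T1, order 5), D_5 (5T2, order 10), F_20 (5T3, order 20), A_5 (5T4, order 60) or S_5 (5T5, order 120). The discriminant of f is 18050000, which is not a perfect square, so G is not contained in A_5. The transitive groups of degree 5 not contained in A_5 are: F_20 (5T3, order 20), S_5 (5T5, order 120). By Dedekind's theorem, for a prime p not dividing disc(f) the degrees of the irreducible factors of f mod p form the cycle type of an element of G. Factoring f modulo the 18 such primes p <= 73 (skipping 2, 5, 19, which divide the discriminant), each new pattern first appears at: mod 3: f = (x + 1)(x^4 + 2x^3 + x^2 + 1), pattern 4+1; mod 11: f = (x^5 + 10x^2 + 10x + 9), pattern 5; mod 29: f = (x + 15)(x^2 + 18x + 15)(x^2 + 25x + 21), pattern 2+2+1. No other pattern occurs in this range, so the set of observed cycle types is {4+1, 5, 2+2+1}. The candidates containing elements of all these cycle types are F_20 (5T3) of order 20, S_5 (5T5) of order 120; the others are excluded. The observed types are precisely the cycle types that occur in F_20 (5T3) (apart from the identity). Each of the other remaining candidates has further cycle types, and by the Chebotarev density theorem the matching factorization patterns would occur for a proportion of primes equal to their share of the group: S_5 (5T5) additionally contains elements of type 3+2, 3+1+1, 2+1+1+1 (50 of its 120 elements, about 42% of primes). None of the 18 primes tested shows any such pattern (for each of these groups the chance of that is below 10^-4), which rules them out. Hence G = F_20 (5T3), of order 20.

F_20 (order 20)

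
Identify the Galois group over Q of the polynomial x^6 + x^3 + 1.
C_6

The polynomial f is an irreducible sextic over Q, so G = Gal(f/Q) is one of the 16 transitive subgroups 6T1, ..., 6T16 of S_6. The discriminant of f is -19683, which is not a perfect square, so G is not contained in A_6. The transitive groups of degree 6 not contained in A_6 are: C_6 (6T1, order 6), S_3 (6T2, order 6), D_6 (6T3, order 12), C_3 x S_3 (6T5, order 18), A_4 x C_2 (6T6, order 24), S_4 (6T8, order 24), S_3 x S_3 (6T9, order 36), S_4 x C_2 (6T11, order 48), (S_3 x S_3) : C_2 (6T13, order 72), PGL(2,5) (6T14, order 120), S_6 (6T16, order 720). By Dedekind's theorem, for a prime p not dividing disc(f) the degrees of the irreducible factors of f mod p form the cycle type of an element of G. Factoring f modulo the 37 such primes p <= 163 (skipping 3, which divides the discriminant), each new pattern first appears at: mod 2: f = (x^6 + x^3 + 1), pattern 6; mod 7: f = (x^3 + 3)(x^3 + 5), pattern 3+3; mod 17: f = (x^2 + 3x + 1)(x^2 + 4x + 1)(x^2 + 10x + 1), pattern 2+2+2; mod 19: f = (x + 2)(x + 3)(x + 10)(x + 13)(x + 14)(x + 15), pattern 1+1+1+1+1+1. No other pattern occurs in this range, so the set of observed cycle types is {6, 3+3, 2+2+2, 1+1+1+1+1+1}. The candidates containing elements of all these cycle types are C_6 (6T1) of order 6, D_6 (6T3) of order 12, C_3 x S_3 (6T5) of order 18, A_4 x C_2 (6T6) of order 24, S_3 x S_3 (6T9) of order 36, S_4 x C_2 (6T11) of order 48, (S_3 x S_3) : C_2 (6T13) of order 72, PGL(2,5) (6T14) of order 120, S_6 (6T16) of order 720; the others are excluded. The observed types are precisely the cycle types that occur in C_6 (6T1). Each of the other remaining candidates has further cycle types, and by the Chebotarev density theorem the matching factorization patterns would occur for a proportion of primes equal to their share of the group: D_6 (6T3) additionally contains elements of type 2+2+1+1 (3 of its 12 elements, about 25% of primes); C_3 x S_3 (6T5) additionally contains elements of type 3+1+1+1 (4 of its 18 elements, about 22% of primes); A_4 x C_2 (6T6) additionally contains elements of type 2+2+1+1, 2+1+1+1+1 (6 of its 24 elements, about 25% of primes); S_3 x S_3 (6T9) additionally contains elements of type 3+1+1+1, 2+2+1+1 (13 of its 36 elements, about 36% of primes); S_4 x C_2 (6T11) additionally contains elements of type 4+2, 4+1+1, 2+2+1+1, 2+1+1+1+1 (24 of its 48 elements, about 50% of primes); (S_3 x S_3) : C_2 (6T13) additionally contains elements of type 4+2, 3+2+1, 3+1+1+1, 2+2+1+1, 2+1+1+1+1 (49 of its 72 elements, about 68% of primes); PGL(2,5) (6T14) additionally contains elements of type 5+1, 4+1+1, 2+2+1+1 (69 of its 120 elements, about 58% of primes); S_6 (6T16) additionally contains elements of type 5+1, 4+2, 4+1+1, 3+2+1, 3+1+1+1, 2+2+1+1, 2+1+1+1+1 (544 of its 720 elements, about 76% of primes). None of the 37 primes tested shows any such pattern (for each of these groups the chance of that is below 10^-4), which rules them out. Hence G = C_6 (6T1), of order 6.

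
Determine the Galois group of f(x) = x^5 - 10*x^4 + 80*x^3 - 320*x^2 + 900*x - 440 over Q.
The polynomial f is an irreducible quintic over Q, so G = Gal(f/Q) is a transitive subgroup of S_5: one of C_5 (5T1, order 5), D_5 (5T2, order 10), F_20 (5T3, order 20), A_5 (5T4, order 60) or S_5 (5T5, order 120). The discriminant of f is 673506304000000 = 25952000^2, a perfect square, so G is contained in A_5. The transitive groups of degree 5 contained in A_5 are: C_5 (5T1, order 5), D_5 (5T2, order 10), A_5 (5T4, order 60). By Dedekind's theorem, for a prime p not dividing disc(f) the degrees of the irreducible factors of f mod p form the cycle type of an element of G. Factoring f modulo the 2 such primes p <= 7 (skipping 2, 5, which divide the discriminant), each new pattern first appears at: mod 3: f = (x^5 + 2x^4 + 2x^3 + x^2 + 1), pattern 5; mod 7: f = (x + 3)(x + 4)(x^3 + 4x^2 + 5x + 3), pattern 3+1+1. No other pattern occurs in this range, so the set of observed cycle types is {5, 3+1+1}. Among the candidates above, the only group containing elements of all these cycle types is A_5 (5T4) — each of C_5 (5T1), D_5 (5T2) lacks at least one of them. Hence G = A_5 (5T4), of order 60.

5T4: A_5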